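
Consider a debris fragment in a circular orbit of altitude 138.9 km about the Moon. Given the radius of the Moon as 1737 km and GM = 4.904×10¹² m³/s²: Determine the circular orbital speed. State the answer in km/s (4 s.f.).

v ≈ 1.617 km/s

r = 1737 + 138.9 = 1875.9 km = 1.8759×10⁶ m.
For a circular orbit v = √(μ/r) = √(4.904×10¹² / 1.876×10⁶) = √(2.614×10⁶) = 1617 m/s.
That is 1.617 km/s.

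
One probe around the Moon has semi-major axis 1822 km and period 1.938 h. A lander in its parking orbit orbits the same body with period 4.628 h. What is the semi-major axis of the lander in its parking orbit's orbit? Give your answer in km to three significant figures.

a₂ ≈ 3260 km

Kepler's third law: a³ ∝ T², so a₂ = a₁ (T₂/T₁)^(2/3).
T₂/T₁ = 2.388, (T₂/T₁)^(2/3) = 1.787.
a₂ = 1822 × 1.787 = 3255 km.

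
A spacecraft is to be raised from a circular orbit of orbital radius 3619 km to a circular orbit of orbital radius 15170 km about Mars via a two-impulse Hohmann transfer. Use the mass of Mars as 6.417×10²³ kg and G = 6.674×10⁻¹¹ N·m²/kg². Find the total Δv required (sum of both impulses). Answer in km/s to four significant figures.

μ = GM = 6.674×10⁻¹¹ × 6.417×10²³ = 4.283×10¹³ m³/s².
r₁ = 3619 km = 3.619×10⁶ m.
r₂ = 15170 km = 1.517×10⁷ m.
Transfer ellipse a_t = (r₁ + r₂)/2 = 9.394×10⁶ m.
At r₁: circular v_c1 = √(μ/r₁) = 3440 m/s; transfer-periapsis v_p = √[μ(2/r₁ − 1/a_t)] = 4371 m/s.
Δv₁ = v_p − v_c1 = 931.4 m/s.
At r₂: circular v_c2 = √(μ/r₂) = 1680 m/s; transfer-apoapsis v_a = √[μ(2/r₂ − 1/a_t)] = 1043 m/s.
Δv₂ = v_c2 − v_a = 637.4 m/s.
Total Δv = Δv₁ + Δv₂ = 1569 m/s = 1.569 km/s.

Δv_total ≈ 1.569 km/s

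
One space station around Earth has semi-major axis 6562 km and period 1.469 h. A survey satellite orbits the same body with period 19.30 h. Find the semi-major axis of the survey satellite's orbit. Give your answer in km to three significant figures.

a₂ ≈ 36500 km

Kepler's third law: a³ ∝ T², so a₂ = a₁ (T₂/T₁)^(2/3).
T₂/T₁ = 13.14, (T₂/T₁)^(2/3) = 5.568.
a₂ = 6562 × 5.568 = 36540 km.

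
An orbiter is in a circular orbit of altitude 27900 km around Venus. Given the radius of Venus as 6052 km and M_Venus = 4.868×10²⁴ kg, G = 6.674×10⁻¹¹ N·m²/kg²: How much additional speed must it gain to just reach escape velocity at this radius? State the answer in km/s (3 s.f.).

μ = GM = 6.674×10⁻¹¹ × 4.868×10²⁴ = 3.249×10¹⁴ m³/s².
r = 6052 + 27900 = 33952 km = 3.3952×10⁷ m.
Circular speed v_c = √(μ/r) = 3093 m/s.
Escape speed v_esc = √(2μ/r) = √2 × v_c = 4375 m/s.
Δv = v_esc − v_c = 1281 m/s = 1.281 km/s.

Δv ≈ 1.28 km/s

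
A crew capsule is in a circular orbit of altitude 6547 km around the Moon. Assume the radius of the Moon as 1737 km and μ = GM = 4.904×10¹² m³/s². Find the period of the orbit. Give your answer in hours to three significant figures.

r = 1737 + 6547 = 8284.0 km = 8.2840×10⁶ m.
Kepler's third law: T = 2π√(r³/μ) = 2π√((8.284×10⁶)³ / 4.904×10¹²).
r³/μ = 1.159×10⁸ s², so T = 2π × 1.077×10⁴ = 6.765×10⁴ s.
Converting: 6.765×10⁴ s ÷ 3600 = 18.79 hours.

T ≈ 18.8 hours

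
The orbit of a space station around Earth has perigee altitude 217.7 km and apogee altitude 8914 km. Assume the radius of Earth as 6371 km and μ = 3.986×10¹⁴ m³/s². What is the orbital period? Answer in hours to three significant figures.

r_p = 6371 + 217.7 = 6588.7 km = 6.5887×10⁶ m.
r_a = 6371 + 8914 = 15285 km = 1.5285×10⁷ m.
Semi-major axis a = (r_p + r_a)/2 = (6588.7 + 15285)/2 = 10937 km = 1.094×10⁷ m.
By Kepler's third law T = 2π√(a³/μ) = 2π × 1.812×10³ = 1.138×10⁴ s.
= 3.162 hours.

T ≈ 3.16 hours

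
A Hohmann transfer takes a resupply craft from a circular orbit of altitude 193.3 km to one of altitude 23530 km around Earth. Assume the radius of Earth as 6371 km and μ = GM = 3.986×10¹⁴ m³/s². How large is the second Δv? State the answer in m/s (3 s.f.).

Δv ≈ 1460 m/s

r₁ = 6371 + 193.3 = 6564.3 km = 6.5643×10⁶ m.
r₂ = 6371 + 23530 = 29901 km = 2.9901×10⁷ m.
Transfer ellipse a_t = (r₁ + r₂)/2 = 1.823×10⁷ m.
At r₁: circular v_c1 = √(μ/r₁) = 7792 m/s; transfer-perigee v_p = √[μ(2/r₁ − 1/a_t)] = 9979 m/s.
At r₂: circular v_c2 = √(μ/r₂) = 3651 m/s; transfer-apogee v_a = √[μ(2/r₂ − 1/a_t)] = 2191 m/s.
Δv₂ = v_c2 − v_a = 1460 m/s.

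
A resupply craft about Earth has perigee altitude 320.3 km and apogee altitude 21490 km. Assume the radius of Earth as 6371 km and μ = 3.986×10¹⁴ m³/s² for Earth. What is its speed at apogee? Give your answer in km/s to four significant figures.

v ≈ 2.354 km/s

r_p = 6371 + 320.3 = 6691.3 km = 6.6913×10⁶ m.
r_a = 6371 + 21490 = 27861 km = 2.7861×10⁷ m.
Semi-major axis a = (r_p + r_a)/2 = 17276 km = 1.728×10⁷ m.
Vis-viva: v² = μ(2/r − 1/a) = 3.986×10¹⁴ × (7.178×10⁻⁸ − 5.788×10⁻⁸) = 5.541×10⁶ m²/s².
v = 2354 m/s = 2.354 km/s.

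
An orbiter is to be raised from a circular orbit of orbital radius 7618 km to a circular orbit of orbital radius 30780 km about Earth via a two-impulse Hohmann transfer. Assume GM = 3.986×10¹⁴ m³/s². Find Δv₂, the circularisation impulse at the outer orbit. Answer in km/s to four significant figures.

Δv ≈ 1.332 km/s

r₁ = 7618 km = 7.618×10⁶ m.
r₂ = 30780 km = 3.078×10⁷ m.
Transfer ellipse a_t = (r₁ + r₂)/2 = 1.920×10⁷ m.
At r₁: circular v_c1 = √(μ/r₁) = 7233 m/s; transfer-perigee v_p = √[μ(2/r₁ − 1/a_t)] = 9159 m/s.
At r₂: circular v_c2 = √(μ/r₂) = 3599 m/s; transfer-apogee v_a = √[μ(2/r₂ − 1/a_t)] = 2267 m/s.
Δv₂ = v_c2 − v_a = 1332 m/s.
= 1.332 km/s.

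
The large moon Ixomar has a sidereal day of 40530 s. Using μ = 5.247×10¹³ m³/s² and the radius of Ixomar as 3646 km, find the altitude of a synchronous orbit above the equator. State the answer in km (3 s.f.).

h_sync ≈ 9330 km

A synchronous orbit has period T, so by Kepler's third law a = (μT²/4π²)^(1/3).
μT²/4π² = 5.247×10¹³ × (4.053×10⁴)² / 39.48 = 2.183×10²¹ m³.
a = 1.297×10⁷ m = 12973 km.
Altitude h = a − R = 12973 − 3646 = 9326.8 km.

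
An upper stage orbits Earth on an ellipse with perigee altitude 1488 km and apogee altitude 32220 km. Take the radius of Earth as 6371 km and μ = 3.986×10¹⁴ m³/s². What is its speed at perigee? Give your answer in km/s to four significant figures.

v ≈ 9.180 km/s

r_p = 6371 + 1488 = 7859.0 km = 7.8590×10⁶ m.
r_a = 6371 + 32220 = 38591 km = 3.8591×10⁷ m.
Semi-major axis a = (r_p + r_a)/2 = 23225 km = 2.322×10⁷ m.
Vis-viva: v² = μ(2/r − 1/a) = 3.986×10¹⁴ × (2.545×10⁻⁷ − 4.306×10⁻⁸) = 8.428×10⁷ m²/s².
v = 9180 m/s = 9.180 km/s.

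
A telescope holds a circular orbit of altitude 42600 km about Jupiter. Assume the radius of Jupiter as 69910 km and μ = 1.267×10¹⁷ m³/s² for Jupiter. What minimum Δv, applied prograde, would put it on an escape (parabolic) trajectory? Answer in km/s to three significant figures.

Δv ≈ 13.9 km/s

r = 69910 + 42600 = 112510 km = 1.1251×10⁸ m.
Circular speed v_c = √(μ/r) = 33560 m/s.
Escape speed v_esc = √(2μ/r) = √2 × v_c = 47460 m/s.
Δv = v_esc − v_c = 13900 m/s = 13.90 km/s.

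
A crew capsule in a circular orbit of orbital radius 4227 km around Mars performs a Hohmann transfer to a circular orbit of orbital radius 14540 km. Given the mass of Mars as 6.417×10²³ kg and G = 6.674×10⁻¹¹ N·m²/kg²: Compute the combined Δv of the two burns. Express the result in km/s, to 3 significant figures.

μ = GM = 6.674×10⁻¹¹ × 6.417×10²³ = 4.283×10¹³ m³/s².
r₁ = 4227 km = 4.227×10⁶ m.
r₂ = 14540 km = 1.454×10⁷ m.
Transfer ellipse a_t = (r₁ + r₂)/2 = 9.384×10⁶ m.
At r₁: circular v_c1 = √(μ/r₁) = 3183 m/s; transfer-periapsis v_p = √[μ(2/r₁ − 1/a_t)] = 3962 m/s.
Δv₁ = v_p − v_c1 = 779.2 m/s.
At r₂: circular v_c2 = √(μ/r₂) = 1716 m/s; transfer-apoapsis v_a = √[μ(2/r₂ − 1/a_t)] = 1152 m/s.
Δv₂ = v_c2 − v_a = 564.3 m/s.
Total Δv = Δv₁ + Δv₂ = 1344 m/s = 1.344 km/s.

Δv_total ≈ 1.34 km/s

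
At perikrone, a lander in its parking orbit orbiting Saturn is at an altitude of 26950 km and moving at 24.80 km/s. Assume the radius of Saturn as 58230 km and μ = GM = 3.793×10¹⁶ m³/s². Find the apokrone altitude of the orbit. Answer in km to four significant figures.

apokrone altitude ≈ 1.319×10⁵ km

r_p = 58230 + 26950 = 85180 km = 8.518×10⁷ m.
Specific energy ε = v²/2 − μ/r = -1.378×10⁸ J/kg, so a = −μ/(2ε) = 1.377×10⁸ m.
The apsides satisfy r_p + r_a = 2a, so the apokrone radius is 2a − r_p = 1.901×10⁸ m = 1.9013×10⁵ km.
Apokrone altitude = 1.9013×10⁵ − 58230 = 1.3190×10⁵ km.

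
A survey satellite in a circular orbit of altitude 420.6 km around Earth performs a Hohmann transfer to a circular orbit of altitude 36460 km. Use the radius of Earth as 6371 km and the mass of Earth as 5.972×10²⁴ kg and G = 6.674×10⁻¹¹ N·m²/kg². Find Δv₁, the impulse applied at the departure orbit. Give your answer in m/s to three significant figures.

Δv ≈ 2400 m/s

μ = GM = 6.674×10⁻¹¹ × 5.972×10²⁴ = 3.986×10¹⁴ m³/s².
r₁ = 6371 + 420.6 = 6791.6 km = 6.7916×10⁶ m.
r₂ = 6371 + 36460 = 42831 km = 4.2831×10⁷ m.
Transfer ellipse a_t = (r₁ + r₂)/2 = 2.481×10⁷ m.
At r₁: circular v_c1 = √(μ/r₁) = 7661 m/s; transfer-perigee v_p = √[μ(2/r₁ − 1/a_t)] = 10070 m/s.
Δv₁ = v_p − v_c1 = 2405 m/s.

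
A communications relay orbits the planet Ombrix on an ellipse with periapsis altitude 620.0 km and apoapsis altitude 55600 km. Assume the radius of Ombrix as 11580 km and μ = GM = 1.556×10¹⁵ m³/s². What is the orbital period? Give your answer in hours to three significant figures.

T ≈ 11.1 hours

r_p = 11580 + 620.0 = 12200 km = 1.2200×10⁷ m.
r_a = 11580 + 55600 = 67180 km = 6.7180×10⁷ m.
Semi-major axis a = (r_p + r_a)/2 = (12200 + 67180)/2 = 39690 km = 3.969×10⁷ m.
By Kepler's third law T = 2π√(a³/μ) = 2π × 6.339×10³ = 3.983×10⁴ s.
= 11.06 hours.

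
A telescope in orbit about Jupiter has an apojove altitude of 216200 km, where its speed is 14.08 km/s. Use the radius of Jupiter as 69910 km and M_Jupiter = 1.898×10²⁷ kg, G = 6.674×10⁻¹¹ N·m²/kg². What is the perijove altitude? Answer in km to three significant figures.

perijove altitude ≈ 12600 km

μ = GM = 6.674×10⁻¹¹ × 1.898×10²⁷ = 1.267×10¹⁷ m³/s².
r_a = 69910 + 216200 = 2.8611×10⁵ km = 2.861×10⁸ m.
Specific energy ε = v²/2 − μ/r = -3.436×10⁸ J/kg, so a = −μ/(2ε) = 1.843×10⁸ m.
The apsides satisfy r_p + r_a = 2a, so the perijove radius is 2a − r_a = 8.253×10⁷ m = 82534 km.
Perijove altitude = 82534 − 69910 = 12624 km.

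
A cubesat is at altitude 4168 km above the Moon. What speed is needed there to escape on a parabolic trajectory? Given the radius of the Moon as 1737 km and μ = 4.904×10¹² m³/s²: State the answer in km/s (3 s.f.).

r = 1737 + 4168 = 5905.0 km = 5.9050×10⁶ m.
Escape speed v_esc = √(2μ/r) = √(2 × 4.904×10¹² / 5.905×10⁶) = √(1.661×10⁶) = 1289 m/s.
= 1.289 km/s.

v_esc ≈ 1.29 km/s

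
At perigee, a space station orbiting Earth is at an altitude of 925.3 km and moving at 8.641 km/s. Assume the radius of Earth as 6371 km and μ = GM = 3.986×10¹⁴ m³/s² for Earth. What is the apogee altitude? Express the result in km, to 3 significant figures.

r_p = 6371 + 925.3 = 7296.3 km = 7.296×10⁶ m.
Specific energy ε = v²/2 − μ/r = -1.730×10⁷ J/kg, so a = −μ/(2ε) = 1.152×10⁷ m.
The apsides satisfy r_p + r_a = 2a, so the apogee radius is 2a − r_p = 1.575×10⁷ m = 15748 km.
Apogee altitude = 15748 − 6371 = 9377.2 km.

apogee altitude ≈ 9380 km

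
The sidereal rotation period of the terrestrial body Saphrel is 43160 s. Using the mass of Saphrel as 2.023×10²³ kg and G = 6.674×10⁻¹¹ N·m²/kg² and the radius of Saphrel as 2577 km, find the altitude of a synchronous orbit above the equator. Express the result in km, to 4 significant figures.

h_sync ≈ 6028 km

μ = GM = 6.674×10⁻¹¹ × 2.023×10²³ = 1.350×10¹³ m³/s².
A synchronous orbit has period T, so by Kepler's third law a = (μT²/4π²)^(1/3).
μT²/4π² = 1.350×10¹³ × (4.316×10⁴)² / 39.48 = 6.371×10²⁰ m³.
a = 8.605×10⁶ m = 8604.6 km.
Altitude h = a − R = 8604.6 − 2577 = 6027.6 km.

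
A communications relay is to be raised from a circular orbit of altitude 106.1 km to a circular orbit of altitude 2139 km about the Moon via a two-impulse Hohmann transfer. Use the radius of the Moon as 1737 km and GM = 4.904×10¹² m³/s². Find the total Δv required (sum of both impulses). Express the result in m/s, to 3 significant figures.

r₁ = 1737 + 106.1 = 1843.1 km = 1.8431×10⁶ m.
r₂ = 1737 + 2139 = 3876.0 km = 3.8760×10⁶ m.
Transfer ellipse a_t = (r₁ + r₂)/2 = 2.860×10⁶ m.
At r₁: circular v_c1 = √(μ/r₁) = 1631 m/s; transfer-perilune v_p = √[μ(2/r₁ − 1/a_t)] = 1899 m/s.
Δv₁ = v_p − v_c1 = 267.9 m/s.
At r₂: circular v_c2 = √(μ/r₂) = 1125 m/s; transfer-apolune v_a = √[μ(2/r₂ − 1/a_t)] = 903.0 m/s.
Δv₂ = v_c2 − v_a = 221.8 m/s.
Total Δv = Δv₁ + Δv₂ = 489.7 m/s.

Δv_total ≈ 490 m/s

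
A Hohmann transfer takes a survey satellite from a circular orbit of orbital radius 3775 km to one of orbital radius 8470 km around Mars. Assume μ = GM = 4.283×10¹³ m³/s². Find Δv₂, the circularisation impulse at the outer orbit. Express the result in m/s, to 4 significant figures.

Δv ≈ 483.0 m/s

r₁ = 3775 km = 3.775×10⁶ m.
r₂ = 8470 km = 8.470×10⁶ m.
Transfer ellipse a_t = (r₁ + r₂)/2 = 6.122×10⁶ m.
At r₁: circular v_c1 = √(μ/r₁) = 3368 m/s; transfer-periapsis v_p = √[μ(2/r₁ − 1/a_t)] = 3962 m/s.
At r₂: circular v_c2 = √(μ/r₂) = 2249 m/s; transfer-apoapsis v_a = √[μ(2/r₂ − 1/a_t)] = 1766 m/s.
Δv₂ = v_c2 − v_a = 483.0 m/s.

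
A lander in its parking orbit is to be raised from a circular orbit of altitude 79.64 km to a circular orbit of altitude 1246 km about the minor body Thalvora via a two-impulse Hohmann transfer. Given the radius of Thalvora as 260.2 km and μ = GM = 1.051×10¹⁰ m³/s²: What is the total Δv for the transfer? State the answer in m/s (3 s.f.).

r₁ = 260.2 + 79.64 = 339.84 km = 3.3984×10⁵ m.
r₂ = 260.2 + 1246 = 1506.2 km = 1.5062×10⁶ m.
Transfer ellipse a_t = (r₁ + r₂)/2 = 9.230×10⁵ m.
At r₁: circular v_c1 = √(μ/r₁) = 175.9 m/s; transfer-periapsis v_p = √[μ(2/r₁ − 1/a_t)] = 224.6 m/s.
Δv₁ = v_p − v_c1 = 48.79 m/s.
At r₂: circular v_c2 = √(μ/r₂) = 83.53 m/s; transfer-apoapsis v_a = √[μ(2/r₂ − 1/a_t)] = 50.69 m/s.
Δv₂ = v_c2 − v_a = 32.85 m/s.
Total Δv = Δv₁ + Δv₂ = 81.63 m/s.

Δv_total ≈ 81.6 m/s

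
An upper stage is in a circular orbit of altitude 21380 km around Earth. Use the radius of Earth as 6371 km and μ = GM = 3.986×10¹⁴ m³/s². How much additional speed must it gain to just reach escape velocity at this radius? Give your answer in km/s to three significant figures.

Δv ≈ 1.57 km/s

r = 6371 + 21380 = 27751 km = 2.7751×10⁷ m.
Circular speed v_c = √(μ/r) = 3790 m/s.
Escape speed v_esc = √(2μ/r) = √2 × v_c = 5360 m/s.
Δv = v_esc − v_c = 1570 m/s = 1.570 km/s.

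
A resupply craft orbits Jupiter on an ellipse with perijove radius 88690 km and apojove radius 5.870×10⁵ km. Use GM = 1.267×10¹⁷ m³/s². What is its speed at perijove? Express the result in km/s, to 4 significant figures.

Semi-major axis a = (r_p + r_a)/2 = 3.3784×10⁵ km = 3.378×10⁸ m.
Vis-viva: v² = μ(2/r − 1/a) = 1.267×10¹⁷ × (2.255×10⁻⁸ − 2.960×10⁻⁹) = 2.482×10⁹ m²/s².
v = 49820 m/s = 49.82 km/s.

v ≈ 49.82 km/s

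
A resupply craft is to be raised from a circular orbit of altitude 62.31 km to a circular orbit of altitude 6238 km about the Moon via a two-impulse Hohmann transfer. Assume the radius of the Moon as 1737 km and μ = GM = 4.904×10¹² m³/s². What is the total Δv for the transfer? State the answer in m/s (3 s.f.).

Δv_total ≈ 766 m/s

r₁ = 1737 + 62.31 = 1799.3 km = 1.7993×10⁶ m.
r₂ = 1737 + 6238 = 7975.0 km = 7.9750×10⁶ m.
Transfer ellipse a_t = (r₁ + r₂)/2 = 4.887×10⁶ m.
At r₁: circular v_c1 = √(μ/r₁) = 1651 m/s; transfer-perilune v_p = √[μ(2/r₁ − 1/a_t)] = 2109 m/s.
Δv₁ = v_p − v_c1 = 458.0 m/s.
At r₂: circular v_c2 = √(μ/r₂) = 784.2 m/s; transfer-apolune v_a = √[μ(2/r₂ − 1/a_t)] = 475.8 m/s.
Δv₂ = v_c2 − v_a = 308.4 m/s.
Total Δv = Δv₁ + Δv₂ = 766.4 m/s.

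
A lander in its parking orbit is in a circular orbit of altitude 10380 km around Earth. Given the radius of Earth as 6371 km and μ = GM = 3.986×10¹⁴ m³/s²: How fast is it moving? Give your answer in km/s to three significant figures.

r = 6371 + 10380 = 16751 km = 1.6751×10⁷ m.
For a circular orbit v = √(μ/r) = √(3.986×10¹⁴ / 1.675×10⁷) = √(2.380×10⁷) = 4878 m/s.
That is 4.878 km/s.

v ≈ 4.88 km/s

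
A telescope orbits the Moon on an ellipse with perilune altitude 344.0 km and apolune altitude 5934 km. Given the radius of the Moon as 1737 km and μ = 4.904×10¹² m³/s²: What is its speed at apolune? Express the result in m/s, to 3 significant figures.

v ≈ 522 m/s

r_p = 1737 + 344.0 = 2081.0 km = 2.0810×10⁶ m.
r_a = 1737 + 5934 = 7671.0 km = 7.6710×10⁶ m.
Semi-major axis a = (r_p + r_a)/2 = 4876.0 km = 4.876×10⁶ m.
Vis-viva: v² = μ(2/r − 1/a) = 4.904×10¹² × (2.607×10⁻⁷ − 2.051×10⁻⁷) = 2.728×10⁵ m²/s².
v = 522.3 m/s.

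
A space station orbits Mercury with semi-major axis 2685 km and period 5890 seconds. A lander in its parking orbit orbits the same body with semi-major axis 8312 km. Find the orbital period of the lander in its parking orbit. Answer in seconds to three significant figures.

Kepler's third law: T² ∝ a³, so T₂ = T₁ (a₂/a₁)^(3/2).
a₂/a₁ = 3.096, (a₂/a₁)^(3/2) = 5.447.
T₂ = 5890 × 5.447 = 32080 seconds.

T₂ ≈ 32100 seconds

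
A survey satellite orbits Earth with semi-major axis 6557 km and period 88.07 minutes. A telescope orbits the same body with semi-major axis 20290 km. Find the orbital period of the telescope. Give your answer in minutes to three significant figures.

Kepler's third law: T² ∝ a³, so T₂ = T₁ (a₂/a₁)^(3/2).
a₂/a₁ = 3.094, (a₂/a₁)^(3/2) = 5.443.
T₂ = 88.07 × 5.443 = 479.4 minutes.

T₂ ≈ 479 minutes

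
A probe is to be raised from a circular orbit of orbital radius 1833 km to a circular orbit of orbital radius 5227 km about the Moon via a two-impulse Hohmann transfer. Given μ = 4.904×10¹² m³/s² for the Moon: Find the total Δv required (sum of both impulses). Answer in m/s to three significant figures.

r₁ = 1833 km = 1.833×10⁶ m.
r₂ = 5227 km = 5.227×10⁶ m.
Transfer ellipse a_t = (r₁ + r₂)/2 = 3.530×10⁶ m.
At r₁: circular v_c1 = √(μ/r₁) = 1636 m/s; transfer-perilune v_p = √[μ(2/r₁ − 1/a_t)] = 1990 m/s.
Δv₁ = v_p − v_c1 = 354.7 m/s.
At r₂: circular v_c2 = √(μ/r₂) = 968.6 m/s; transfer-apolune v_a = √[μ(2/r₂ − 1/a_t)] = 698.0 m/s.
Δv₂ = v_c2 − v_a = 270.6 m/s.
Total Δv = Δv₁ + Δv₂ = 625.3 m/s.

Δv_total ≈ 625 m/s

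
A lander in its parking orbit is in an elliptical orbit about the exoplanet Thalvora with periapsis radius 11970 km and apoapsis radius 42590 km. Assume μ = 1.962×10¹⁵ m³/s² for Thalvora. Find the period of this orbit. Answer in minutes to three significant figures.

Semi-major axis a = (r_p + r_a)/2 = (11970 + 42590)/2 = 27280 km = 2.728×10⁷ m.
By Kepler's third law T = 2π√(a³/μ) = 2π × 3.217×10³ = 2.021×10⁴ s.
= 336.9 minutes.

T ≈ 337 minutes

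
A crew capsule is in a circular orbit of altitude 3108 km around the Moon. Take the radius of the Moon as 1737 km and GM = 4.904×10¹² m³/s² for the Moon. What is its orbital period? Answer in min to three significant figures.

r = 1737 + 3108 = 4845.0 km = 4.8450×10⁶ m.
Kepler's third law: T = 2π√(r³/μ) = 2π√((4.845×10⁶)³ / 4.904×10¹²).
r³/μ = 2.319×10⁷ s², so T = 2π × 4.816×10³ = 3.026×10⁴ s.
Converting: 3.026×10⁴ s ÷ 60.00 = 504.3 min.

T ≈ 504 min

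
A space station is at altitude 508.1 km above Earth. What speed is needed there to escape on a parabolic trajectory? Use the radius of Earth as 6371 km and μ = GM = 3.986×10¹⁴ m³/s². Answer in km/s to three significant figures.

r = 6371 + 508.1 = 6879.1 km = 6.8791×10⁶ m.
Escape speed v_esc = √(2μ/r) = √(2 × 3.986×10¹⁴ / 6.879×10⁶) = √(1.159×10⁸) = 10770 m/s.
= 10.77 km/s.

v_esc ≈ 10.8 km/s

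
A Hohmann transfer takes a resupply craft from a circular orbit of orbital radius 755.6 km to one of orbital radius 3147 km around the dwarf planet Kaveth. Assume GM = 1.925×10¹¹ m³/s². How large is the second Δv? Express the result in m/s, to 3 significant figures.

r₁ = 755.6 km = 7.556×10⁵ m.
r₂ = 3147 km = 3.147×10⁶ m.
Transfer ellipse a_t = (r₁ + r₂)/2 = 1.951×10⁶ m.
At r₁: circular v_c1 = √(μ/r₁) = 504.7 m/s; transfer-periapsis v_p = √[μ(2/r₁ − 1/a_t)] = 641.0 m/s.
At r₂: circular v_c2 = √(μ/r₂) = 247.3 m/s; transfer-apoapsis v_a = √[μ(2/r₂ − 1/a_t)] = 153.9 m/s.
Δv₂ = v_c2 − v_a = 93.42 m/s.

Δv ≈ 93.4 m/s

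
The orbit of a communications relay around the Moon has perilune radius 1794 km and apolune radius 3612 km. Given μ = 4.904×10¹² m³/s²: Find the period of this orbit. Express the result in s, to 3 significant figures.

T ≈ 12600 s

Semi-major axis a = (r_p + r_a)/2 = (1794.0 + 3612.0)/2 = 2703.0 km = 2.703×10⁶ m.
By Kepler's third law T = 2π√(a³/μ) = 2π × 2.007×10³ = 1.261×10⁴ s.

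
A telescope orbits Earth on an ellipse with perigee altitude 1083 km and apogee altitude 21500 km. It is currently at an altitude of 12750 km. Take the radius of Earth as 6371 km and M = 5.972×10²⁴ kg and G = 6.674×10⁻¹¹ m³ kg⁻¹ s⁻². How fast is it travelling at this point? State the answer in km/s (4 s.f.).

μ = GM = 6.674×10⁻¹¹ × 5.972×10²⁴ = 3.986×10¹⁴ m³/s².
r_p = 6371 + 1083 = 7454.0 km = 7.4540×10⁶ m.
r_a = 6371 + 21500 = 27871 km = 2.7871×10⁷ m.
r = 6371 + 12750 = 19121 km = 1.912×10⁷ m.
Semi-major axis a = (r_p + r_a)/2 = 17662 km = 1.766×10⁷ m.
Vis-viva: v² = μ(2/r − 1/a) = 3.986×10¹⁴ × (1.046×10⁻⁷ − 5.662×10⁻⁸) = 1.912×10⁷ m²/s².
v = 4373 m/s = 4.373 km/s.

v ≈ 4.373 km/s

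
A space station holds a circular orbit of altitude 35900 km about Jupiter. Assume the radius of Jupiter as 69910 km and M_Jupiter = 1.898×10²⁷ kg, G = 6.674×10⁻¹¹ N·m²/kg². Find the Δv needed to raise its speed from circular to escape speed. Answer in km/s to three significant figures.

μ = GM = 6.674×10⁻¹¹ × 1.898×10²⁷ = 1.267×10¹⁷ m³/s².
r = 69910 + 35900 = 105810 km = 1.0581×10⁸ m.
Circular speed v_c = √(μ/r) = 34600 m/s.
Escape speed v_esc = √(2μ/r) = √2 × v_c = 48930 m/s.
Δv = v_esc − v_c = 14330 m/s = 14.33 km/s.

Δv ≈ 14.3 km/s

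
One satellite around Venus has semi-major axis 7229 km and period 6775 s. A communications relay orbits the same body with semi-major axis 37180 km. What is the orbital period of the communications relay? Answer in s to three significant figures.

T₂ ≈ 79000 s

Kepler's third law: T² ∝ a³, so T₂ = T₁ (a₂/a₁)^(3/2).
a₂/a₁ = 5.143, (a₂/a₁)^(3/2) = 11.66.
T₂ = 6775 × 11.66 = 79020 s.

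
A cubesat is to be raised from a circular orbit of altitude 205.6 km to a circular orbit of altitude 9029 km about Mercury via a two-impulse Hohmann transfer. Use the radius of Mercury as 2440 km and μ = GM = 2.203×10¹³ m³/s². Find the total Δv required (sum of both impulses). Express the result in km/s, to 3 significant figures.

r₁ = 2440 + 205.6 = 2645.6 km = 2.6456×10⁶ m.
r₂ = 2440 + 9029 = 11469 km = 1.1469×10⁷ m.
Transfer ellipse a_t = (r₁ + r₂)/2 = 7.057×10⁶ m.
At r₁: circular v_c1 = √(μ/r₁) = 2886 m/s; transfer-periherm v_p = √[μ(2/r₁ − 1/a_t)] = 3679 m/s.
Δv₁ = v_p − v_c1 = 793.0 m/s.
At r₂: circular v_c2 = √(μ/r₂) = 1386 m/s; transfer-apoherm v_a = √[μ(2/r₂ − 1/a_t)] = 848.6 m/s.
Δv₂ = v_c2 − v_a = 537.4 m/s.
Total Δv = Δv₁ + Δv₂ = 1330 m/s = 1.330 km/s.

Δv_total ≈ 1.33 km/s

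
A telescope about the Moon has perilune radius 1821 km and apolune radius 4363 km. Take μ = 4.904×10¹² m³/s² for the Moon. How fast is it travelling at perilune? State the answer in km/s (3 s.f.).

Semi-major axis a = (r_p + r_a)/2 = 3092.0 km = 3.092×10⁶ m.
Vis-viva: v² = μ(2/r − 1/a) = 4.904×10¹² × (1.098×10⁻⁶ − 3.234×10⁻⁷) = 3.800×10⁶ m²/s².
v = 1949 m/s = 1.949 km/s.

v ≈ 1.95 km/s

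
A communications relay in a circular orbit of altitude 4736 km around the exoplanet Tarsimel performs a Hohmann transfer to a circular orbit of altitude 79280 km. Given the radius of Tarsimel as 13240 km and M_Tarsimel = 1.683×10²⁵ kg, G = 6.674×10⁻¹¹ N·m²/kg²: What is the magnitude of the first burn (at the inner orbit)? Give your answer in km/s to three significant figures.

μ = GM = 6.674×10⁻¹¹ × 1.683×10²⁵ = 1.123×10¹⁵ m³/s².
r₁ = 13240 + 4736 = 17976 km = 1.7976×10⁷ m.
r₂ = 13240 + 79280 = 92520 km = 9.2520×10⁷ m.
Transfer ellipse a_t = (r₁ + r₂)/2 = 5.525×10⁷ m.
At r₁: circular v_c1 = √(μ/r₁) = 7905 m/s; transfer-periapsis v_p = √[μ(2/r₁ − 1/a_t)] = 10230 m/s.
Δv₁ = v_p − v_c1 = 2325 m/s.
= 2.325 km/s.

Δv ≈ 2.32 km/s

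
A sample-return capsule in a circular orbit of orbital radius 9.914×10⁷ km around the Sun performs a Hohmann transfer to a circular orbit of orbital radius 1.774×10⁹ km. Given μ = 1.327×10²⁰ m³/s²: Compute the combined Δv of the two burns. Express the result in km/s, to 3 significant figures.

Δv_total ≈ 19.6 km/s

r₁ = 9.914×10⁷ km = 9.914×10¹⁰ m.
r₂ = 1.774×10⁹ km = 1.774×10¹² m.
Transfer ellipse a_t = (r₁ + r₂)/2 = 9.366×10¹¹ m.
At r₁: circular v_c1 = √(μ/r₁) = 36590 m/s; transfer-perihelion v_p = √[μ(2/r₁ − 1/a_t)] = 50350 m/s.
Δv₁ = v_p − v_c1 = 13770 m/s.
At r₂: circular v_c2 = √(μ/r₂) = 8649 m/s; transfer-aphelion v_a = √[μ(2/r₂ − 1/a_t)] = 2814 m/s.
Δv₂ = v_c2 − v_a = 5835 m/s.
Total Δv = Δv₁ + Δv₂ = 19600 m/s = 19.60 km/s.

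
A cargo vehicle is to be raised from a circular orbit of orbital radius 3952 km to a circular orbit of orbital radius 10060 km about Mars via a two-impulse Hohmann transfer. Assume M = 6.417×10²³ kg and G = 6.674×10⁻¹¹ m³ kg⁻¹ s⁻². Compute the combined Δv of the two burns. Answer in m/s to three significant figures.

Δv_total ≈ 1170 m/s

μ = GM = 6.674×10⁻¹¹ × 6.417×10²³ = 4.283×10¹³ m³/s².
r₁ = 3952 km = 3.952×10⁶ m.
r₂ = 10060 km = 1.006×10⁷ m.
Transfer ellipse a_t = (r₁ + r₂)/2 = 7.006×10⁶ m.
At r₁: circular v_c1 = √(μ/r₁) = 3292 m/s; transfer-periapsis v_p = √[μ(2/r₁ − 1/a_t)] = 3945 m/s.
Δv₁ = v_p − v_c1 = 652.8 m/s.
At r₂: circular v_c2 = √(μ/r₂) = 2063 m/s; transfer-apoapsis v_a = √[μ(2/r₂ − 1/a_t)] = 1550 m/s.
Δv₂ = v_c2 − v_a = 513.6 m/s.
Total Δv = Δv₁ + Δv₂ = 1166 m/s.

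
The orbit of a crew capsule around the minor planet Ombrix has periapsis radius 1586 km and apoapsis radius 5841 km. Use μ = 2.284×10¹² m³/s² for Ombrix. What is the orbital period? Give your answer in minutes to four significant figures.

Semi-major axis a = (r_p + r_a)/2 = (1586.0 + 5841.0)/2 = 3713.5 km = 3.714×10⁶ m.
By Kepler's third law T = 2π√(a³/μ) = 2π × 4.735×10³ = 2.975×10⁴ s.
= 495.9 minutes.

T ≈ 495.9 minutes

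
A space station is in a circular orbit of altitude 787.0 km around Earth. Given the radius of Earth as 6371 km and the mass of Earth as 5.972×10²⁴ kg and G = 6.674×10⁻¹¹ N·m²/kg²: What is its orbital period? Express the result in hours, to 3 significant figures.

T ≈ 1.67 hours

μ = GM = 6.674×10⁻¹¹ × 5.972×10²⁴ = 3.986×10¹⁴ m³/s².
r = 6371 + 787.0 = 7158.0 km = 7.1580×10⁶ m.
Kepler's third law: T = 2π√(r³/μ) = 2π√((7.158×10⁶)³ / 3.986×10¹⁴).
r³/μ = 9.202×10⁵ s², so T = 2π × 9.593×10² = 6.027×10³ s.
Converting: 6.027×10³ s ÷ 3600 = 1.674 hours.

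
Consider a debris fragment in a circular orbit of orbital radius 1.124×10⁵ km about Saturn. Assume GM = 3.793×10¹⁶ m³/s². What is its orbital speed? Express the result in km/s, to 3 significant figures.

r = 1.124×10⁵ km = 1.124×10⁸ m.
For a circular orbit v = √(μ/r) = √(3.793×10¹⁶ / 1.124×10⁸) = √(3.375×10⁸) = 18370 m/s.
That is 18.37 km/s.

v ≈ 18.4 km/s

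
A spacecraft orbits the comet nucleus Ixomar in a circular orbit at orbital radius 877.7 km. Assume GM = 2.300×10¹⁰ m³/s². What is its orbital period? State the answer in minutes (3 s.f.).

r = 877.7 km = 8.777×10⁵ m.
Kepler's third law: T = 2π√(r³/μ) = 2π√((8.777×10⁵)³ / 2.300×10¹⁰).
r³/μ = 2.940×10⁷ s², so T = 2π × 5.422×10³ = 3.407×10⁴ s.
Converting: 3.407×10⁴ s ÷ 60.00 = 567.8 minutes.

T ≈ 568 minutes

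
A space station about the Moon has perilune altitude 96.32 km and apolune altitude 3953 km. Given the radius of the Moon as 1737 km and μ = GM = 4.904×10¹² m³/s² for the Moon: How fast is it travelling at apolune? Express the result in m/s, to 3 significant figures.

v ≈ 648 m/s

r_p = 1737 + 96.32 = 1833.3 km = 1.8333×10⁶ m.
r_a = 1737 + 3953 = 5690.0 km = 5.6900×10⁶ m.
Semi-major axis a = (r_p + r_a)/2 = 3761.7 km = 3.762×10⁶ m.
Vis-viva: v² = μ(2/r − 1/a) = 4.904×10¹² × (3.515×10⁻⁷ − 2.658×10⁻⁷) = 4.200×10⁵ m²/s².
v = 648.1 m/s.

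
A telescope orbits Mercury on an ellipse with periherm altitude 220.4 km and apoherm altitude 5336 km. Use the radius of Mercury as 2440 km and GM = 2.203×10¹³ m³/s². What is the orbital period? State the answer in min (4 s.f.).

r_p = 2440 + 220.4 = 2660.4 km = 2.6604×10⁶ m.
r_a = 2440 + 5336 = 7776.0 km = 7.7760×10⁶ m.
Semi-major axis a = (r_p + r_a)/2 = (2660.4 + 7776.0)/2 = 5218.2 km = 5.218×10⁶ m.
By Kepler's third law T = 2π√(a³/μ) = 2π × 2.540×10³ = 1.596×10⁴ s.
= 266.0 min.

T ≈ 266.0 min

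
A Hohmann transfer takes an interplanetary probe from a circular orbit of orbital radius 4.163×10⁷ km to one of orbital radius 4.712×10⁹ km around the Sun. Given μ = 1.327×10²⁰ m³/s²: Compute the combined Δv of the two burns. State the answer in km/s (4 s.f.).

r₁ = 4.163×10⁷ km = 4.163×10¹⁰ m.
r₂ = 4.712×10⁹ km = 4.712×10¹² m.
Transfer ellipse a_t = (r₁ + r₂)/2 = 2.377×10¹² m.
At r₁: circular v_c1 = √(μ/r₁) = 56460 m/s; transfer-perihelion v_p = √[μ(2/r₁ − 1/a_t)] = 79490 m/s.
Δv₁ = v_p − v_c1 = 23040 m/s.
At r₂: circular v_c2 = √(μ/r₂) = 5307 m/s; transfer-aphelion v_a = √[μ(2/r₂ − 1/a_t)] = 702.3 m/s.
Δv₂ = v_c2 − v_a = 4604 m/s.
Total Δv = Δv₁ + Δv₂ = 27640 m/s = 27.64 km/s.

Δv_total ≈ 27.64 km/s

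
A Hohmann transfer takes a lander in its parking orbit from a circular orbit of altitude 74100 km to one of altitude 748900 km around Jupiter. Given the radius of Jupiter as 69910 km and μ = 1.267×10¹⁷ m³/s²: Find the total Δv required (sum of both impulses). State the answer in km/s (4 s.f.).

r₁ = 69910 + 74100 = 144010 km = 1.4401×10⁸ m.
r₂ = 69910 + 748900 = 818810 km = 8.1881×10⁸ m.
Transfer ellipse a_t = (r₁ + r₂)/2 = 4.814×10⁸ m.
At r₁: circular v_c1 = √(μ/r₁) = 29660 m/s; transfer-perijove v_p = √[μ(2/r₁ − 1/a_t)] = 38680 m/s.
Δv₁ = v_p − v_c1 = 9022 m/s.
At r₂: circular v_c2 = √(μ/r₂) = 12440 m/s; transfer-apojove v_a = √[μ(2/r₂ − 1/a_t)] = 6804 m/s.
Δv₂ = v_c2 − v_a = 5636 m/s.
Total Δv = Δv₁ + Δv₂ = 14660 m/s = 14.66 km/s.

Δv_total ≈ 14.66 km/s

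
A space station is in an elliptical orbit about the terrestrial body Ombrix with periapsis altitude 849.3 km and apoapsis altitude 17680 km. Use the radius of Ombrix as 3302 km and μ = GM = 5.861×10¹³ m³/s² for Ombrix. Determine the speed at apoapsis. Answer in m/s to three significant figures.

v ≈ 961 m/s

r_p = 3302 + 849.3 = 4151.3 km = 4.1513×10⁶ m.
r_a = 3302 + 17680 = 20982 km = 2.0982×10⁷ m.
Semi-major axis a = (r_p + r_a)/2 = 12567 km = 1.257×10⁷ m.
Vis-viva: v² = μ(2/r − 1/a) = 5.861×10¹³ × (9.532×10⁻⁸ − 7.958×10⁻⁸) = 9.228×10⁵ m²/s².
v = 960.6 m/s.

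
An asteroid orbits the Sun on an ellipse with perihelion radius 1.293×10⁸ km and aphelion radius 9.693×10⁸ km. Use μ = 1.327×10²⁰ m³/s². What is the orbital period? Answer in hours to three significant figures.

T ≈ 61700 hours

Semi-major axis a = (r_p + r_a)/2 = (1.2930×10⁸ + 9.6930×10⁸)/2 = 5.4930×10⁸ km = 5.493×10¹¹ m.
By Kepler's third law T = 2π√(a³/μ) = 2π × 3.534×10⁷ = 2.221×10⁸ s.
= 61680 hours.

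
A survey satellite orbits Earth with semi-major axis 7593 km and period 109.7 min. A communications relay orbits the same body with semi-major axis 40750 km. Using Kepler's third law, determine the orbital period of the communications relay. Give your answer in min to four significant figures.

T₂ ≈ 1364 min

Kepler's third law: T² ∝ a³, so T₂ = T₁ (a₂/a₁)^(3/2).
a₂/a₁ = 5.367, (a₂/a₁)^(3/2) = 12.43.
T₂ = 109.7 × 12.43 = 1364 min.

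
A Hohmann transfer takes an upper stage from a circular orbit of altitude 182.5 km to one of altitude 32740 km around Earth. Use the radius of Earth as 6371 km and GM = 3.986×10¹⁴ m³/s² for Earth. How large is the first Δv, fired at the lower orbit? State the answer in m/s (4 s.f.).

Δv ≈ 2408 m/s

r₁ = 6371 + 182.5 = 6553.5 km = 6.5535×10⁶ m.
r₂ = 6371 + 32740 = 39111 km = 3.9111×10⁷ m.
Transfer ellipse a_t = (r₁ + r₂)/2 = 2.283×10⁷ m.
At r₁: circular v_c1 = √(μ/r₁) = 7799 m/s; transfer-perigee v_p = √[μ(2/r₁ − 1/a_t)] = 10210 m/s.
Δv₁ = v_p − v_c1 = 2408 m/s.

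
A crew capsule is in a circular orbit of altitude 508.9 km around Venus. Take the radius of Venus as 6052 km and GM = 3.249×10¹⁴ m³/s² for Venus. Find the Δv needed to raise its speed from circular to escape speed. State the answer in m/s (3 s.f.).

Δv ≈ 2910 m/s

r = 6052 + 508.9 = 6560.9 km = 6.5609×10⁶ m.
Circular speed v_c = √(μ/r) = 7037 m/s.
Escape speed v_esc = √(2μ/r) = √2 × v_c = 9952 m/s.
Δv = v_esc − v_c = 2915 m/s.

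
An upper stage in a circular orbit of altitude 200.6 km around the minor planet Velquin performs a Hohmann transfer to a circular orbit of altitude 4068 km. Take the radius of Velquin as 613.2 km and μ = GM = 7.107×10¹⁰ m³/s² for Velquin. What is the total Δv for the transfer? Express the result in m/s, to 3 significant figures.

Δv_total ≈ 146 m/s

r₁ = 613.2 + 200.6 = 813.80 km = 8.1380×10⁵ m.
r₂ = 613.2 + 4068 = 4681.2 km = 4.6812×10⁶ m.
Transfer ellipse a_t = (r₁ + r₂)/2 = 2.748×10⁶ m.
At r₁: circular v_c1 = √(μ/r₁) = 295.5 m/s; transfer-periapsis v_p = √[μ(2/r₁ − 1/a_t)] = 385.7 m/s.
Δv₁ = v_p − v_c1 = 90.22 m/s.
At r₂: circular v_c2 = √(μ/r₂) = 123.2 m/s; transfer-apoapsis v_a = √[μ(2/r₂ − 1/a_t)] = 67.06 m/s.
Δv₂ = v_c2 − v_a = 56.16 m/s.
Total Δv = Δv₁ + Δv₂ = 146.4 m/s.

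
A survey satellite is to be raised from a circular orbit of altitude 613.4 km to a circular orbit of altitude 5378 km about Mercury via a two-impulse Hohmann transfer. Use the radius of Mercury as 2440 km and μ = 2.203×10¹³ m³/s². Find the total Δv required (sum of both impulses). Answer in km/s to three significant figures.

Δv_total ≈ 0.956 km/s

r₁ = 2440 + 613.4 = 3053.4 km = 3.0534×10⁶ m.
r₂ = 2440 + 5378 = 7818.0 km = 7.8180×10⁶ m.
Transfer ellipse a_t = (r₁ + r₂)/2 = 5.436×10⁶ m.
At r₁: circular v_c1 = √(μ/r₁) = 2686 m/s; transfer-periherm v_p = √[μ(2/r₁ − 1/a_t)] = 3221 m/s.
Δv₁ = v_p − v_c1 = 535.3 m/s.
At r₂: circular v_c2 = √(μ/r₂) = 1679 m/s; transfer-apoherm v_a = √[μ(2/r₂ − 1/a_t)] = 1258 m/s.
Δv₂ = v_c2 − v_a = 420.5 m/s.
Total Δv = Δv₁ + Δv₂ = 955.8 m/s = 0.9558 km/s.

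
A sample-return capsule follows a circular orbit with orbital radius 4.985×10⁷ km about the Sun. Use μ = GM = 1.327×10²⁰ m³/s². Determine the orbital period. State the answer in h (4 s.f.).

T ≈ 1686 h

r = 4.985×10⁷ km = 4.985×10¹⁰ m.
Kepler's third law: T = 2π√(r³/μ) = 2π√((4.985×10¹⁰)³ / 1.327×10²⁰).
r³/μ = 9.335×10¹¹ s², so T = 2π × 9.662×10⁵ = 6.071×10⁶ s.
Converting: 6.071×10⁶ s ÷ 3600 = 1686 h.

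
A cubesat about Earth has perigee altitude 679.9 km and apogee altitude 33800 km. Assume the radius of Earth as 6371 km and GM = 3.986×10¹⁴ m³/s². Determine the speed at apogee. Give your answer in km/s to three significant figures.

r_p = 6371 + 679.9 = 7050.9 km = 7.0509×10⁶ m.
r_a = 6371 + 33800 = 40171 km = 4.0171×10⁷ m.
Semi-major axis a = (r_p + r_a)/2 = 23611 km = 2.361×10⁷ m.
Vis-viva: v² = μ(2/r − 1/a) = 3.986×10¹⁴ × (4.979×10⁻⁸ − 4.235×10⁻⁸) = 2.963×10⁶ m²/s².
v = 1721 m/s = 1.721 km/s.

v ≈ 1.72 km/s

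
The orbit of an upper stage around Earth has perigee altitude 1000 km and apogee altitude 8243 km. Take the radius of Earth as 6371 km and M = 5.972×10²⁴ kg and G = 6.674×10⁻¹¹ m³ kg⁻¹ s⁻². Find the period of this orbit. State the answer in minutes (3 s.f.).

T ≈ 191 minutes

μ = GM = 6.674×10⁻¹¹ × 5.972×10²⁴ = 3.986×10¹⁴ m³/s².
r_p = 6371 + 1000 = 7371.0 km = 7.3710×10⁶ m.
r_a = 6371 + 8243 = 14614 km = 1.4614×10⁷ m.
Semi-major axis a = (r_p + r_a)/2 = (7371.0 + 14614)/2 = 10992 km = 1.099×10⁷ m.
By Kepler's third law T = 2π√(a³/μ) = 2π × 1.826×10³ = 1.147×10⁴ s.
= 191.2 minutes.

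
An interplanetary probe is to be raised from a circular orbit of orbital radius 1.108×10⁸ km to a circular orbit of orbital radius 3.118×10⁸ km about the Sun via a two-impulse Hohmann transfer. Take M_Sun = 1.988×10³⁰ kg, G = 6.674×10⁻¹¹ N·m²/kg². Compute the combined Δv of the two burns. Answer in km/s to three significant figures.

μ = GM = 6.674×10⁻¹¹ × 1.988×10³⁰ = 1.327×10²⁰ m³/s².
r₁ = 1.108×10⁸ km = 1.108×10¹¹ m.
r₂ = 3.118×10⁸ km = 3.118×10¹¹ m.
Transfer ellipse a_t = (r₁ + r₂)/2 = 2.113×10¹¹ m.
At r₁: circular v_c1 = √(μ/r₁) = 34600 m/s; transfer-perihelion v_p = √[μ(2/r₁ − 1/a_t)] = 42040 m/s.
Δv₁ = v_p − v_c1 = 7431 m/s.
At r₂: circular v_c2 = √(μ/r₂) = 20630 m/s; transfer-aphelion v_a = √[μ(2/r₂ − 1/a_t)] = 14940 m/s.
Δv₂ = v_c2 − v_a = 5691 m/s.
Total Δv = Δv₁ + Δv₂ = 13120 m/s = 13.12 km/s.

Δv_total ≈ 13.1 km/s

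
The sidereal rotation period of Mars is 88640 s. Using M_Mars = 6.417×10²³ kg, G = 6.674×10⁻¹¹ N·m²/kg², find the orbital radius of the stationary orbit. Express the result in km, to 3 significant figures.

μ = GM = 6.674×10⁻¹¹ × 6.417×10²³ = 4.283×10¹³ m³/s².
A synchronous orbit has period T, so by Kepler's third law a = (μT²/4π²)^(1/3).
μT²/4π² = 4.283×10¹³ × (8.864×10⁴)² / 39.48 = 8.524×10²¹ m³.
a = 2.043×10⁷ m = 20427 km.

r_sync ≈ 20400 km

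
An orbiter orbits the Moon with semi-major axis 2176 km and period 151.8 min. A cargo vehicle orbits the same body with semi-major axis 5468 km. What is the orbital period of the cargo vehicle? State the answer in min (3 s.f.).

T₂ ≈ 605 min

Kepler's third law: T² ∝ a³, so T₂ = T₁ (a₂/a₁)^(3/2).
a₂/a₁ = 2.513, (a₂/a₁)^(3/2) = 3.983.
T₂ = 151.8 × 3.983 = 604.7 min.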